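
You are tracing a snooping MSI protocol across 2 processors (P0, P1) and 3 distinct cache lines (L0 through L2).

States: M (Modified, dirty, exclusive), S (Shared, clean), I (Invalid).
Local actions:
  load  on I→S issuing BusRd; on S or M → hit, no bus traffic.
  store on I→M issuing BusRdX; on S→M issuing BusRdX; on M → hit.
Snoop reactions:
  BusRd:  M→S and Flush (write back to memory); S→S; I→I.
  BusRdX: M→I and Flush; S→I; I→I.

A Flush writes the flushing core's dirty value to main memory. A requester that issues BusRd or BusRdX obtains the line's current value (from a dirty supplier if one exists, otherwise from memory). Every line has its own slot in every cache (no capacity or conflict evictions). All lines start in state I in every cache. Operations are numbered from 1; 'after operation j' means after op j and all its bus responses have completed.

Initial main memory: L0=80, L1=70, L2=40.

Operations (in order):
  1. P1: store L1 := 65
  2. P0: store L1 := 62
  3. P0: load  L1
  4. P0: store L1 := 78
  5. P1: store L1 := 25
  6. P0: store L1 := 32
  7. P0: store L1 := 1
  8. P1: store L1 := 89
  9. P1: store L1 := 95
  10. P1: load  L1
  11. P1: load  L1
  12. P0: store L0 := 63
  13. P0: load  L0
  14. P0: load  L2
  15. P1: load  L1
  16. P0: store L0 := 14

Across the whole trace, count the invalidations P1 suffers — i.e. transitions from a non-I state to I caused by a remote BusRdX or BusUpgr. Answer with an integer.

1. P1: store L1 := 65  bus=[BusRdX]  L1: P0=I P1=M  mem[L1]=70
2. P0: store L1 := 62  bus=[BusRdX,Flush]  L1: P0=M P1=I  mem[L1]=65
3. P0: load  L1  bus=[-]  L1: P0=M P1=I  mem[L1]=65
4. P0: store L1 := 78  bus=[-]  L1: P0=M P1=I  mem[L1]=65
5. P1: store L1 := 25  bus=[BusRdX,Flush]  L1: P0=I P1=M  mem[L1]=78
6. P0: store L1 := 32  bus=[BusRdX,Flush]  L1: P0=M P1=I  mem[L1]=25
7. P0: store L1 := 1  bus=[-]  L1: P0=M P1=I  mem[L1]=25
8. P1: store L1 := 89  bus=[BusRdX,Flush]  L1: P0=I P1=M  mem[L1]=1
9. P1: store L1 := 95  bus=[-]  L1: P0=I P1=M  mem[L1]=1
10. P1: load  L1  bus=[-]  L1: P0=I P1=M  mem[L1]=1
11. P1: load  L1  bus=[-]  L1: P0=I P1=M  mem[L1]=1
12. P0: store L0 := 63  bus=[BusRdX]  L0: P0=M P1=I  mem[L0]=80
13. P0: load  L0  bus=[-]  L0: P0=M P1=I  mem[L0]=80
14. P0: load  L2  bus=[BusRd]  L2: P0=S P1=I  mem[L2]=40
15. P1: load  L1  bus=[-]  L1: P0=I P1=M  mem[L1]=1
16. P0: store L0 := 14  bus=[-]  L0: P0=M P1=I  mem[L0]=80

invalidations = 2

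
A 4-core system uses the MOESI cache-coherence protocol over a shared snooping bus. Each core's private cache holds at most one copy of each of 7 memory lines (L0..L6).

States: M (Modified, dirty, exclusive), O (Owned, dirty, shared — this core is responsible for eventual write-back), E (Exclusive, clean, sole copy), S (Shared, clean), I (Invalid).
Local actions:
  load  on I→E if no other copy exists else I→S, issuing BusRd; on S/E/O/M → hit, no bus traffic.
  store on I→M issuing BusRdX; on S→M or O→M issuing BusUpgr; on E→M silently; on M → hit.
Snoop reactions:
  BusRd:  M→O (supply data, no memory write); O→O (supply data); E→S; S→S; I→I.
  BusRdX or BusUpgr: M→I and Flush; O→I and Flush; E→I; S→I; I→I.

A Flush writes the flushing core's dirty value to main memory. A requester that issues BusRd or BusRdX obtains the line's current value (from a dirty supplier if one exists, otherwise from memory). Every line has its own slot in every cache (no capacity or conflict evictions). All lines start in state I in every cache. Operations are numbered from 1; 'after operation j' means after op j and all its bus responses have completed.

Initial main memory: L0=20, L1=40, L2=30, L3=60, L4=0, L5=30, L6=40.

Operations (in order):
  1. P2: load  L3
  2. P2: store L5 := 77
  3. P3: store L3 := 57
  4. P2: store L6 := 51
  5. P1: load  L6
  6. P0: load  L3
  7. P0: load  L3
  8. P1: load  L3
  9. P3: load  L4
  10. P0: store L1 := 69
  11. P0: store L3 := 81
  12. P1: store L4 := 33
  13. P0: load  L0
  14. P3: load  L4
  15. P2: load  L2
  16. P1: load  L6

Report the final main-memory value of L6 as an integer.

memory[L6] = 40

1. P2: load  L3  bus=[BusRd]  L3: P0=I P1=I P2=E P3=I  mem[L3]=60
2. P2: store L5 := 77  bus=[BusRdX]  L5: P0=I P1=I P2=M P3=I  mem[L5]=30
3. P3: store L3 := 57  bus=[BusRdX]  L3: P0=I P1=I P2=I P3=M  mem[L3]=60
4. P2: store L6 := 51  bus=[BusRdX]  L6: P0=I P1=I P2=M P3=I  mem[L6]=40
5. P1: load  L6  bus=[BusRd]  L6: P0=I P1=S P2=O P3=I  mem[L6]=40
6. P0: load  L3  bus=[BusRd]  L3: P0=S P1=I P2=I P3=O  mem[L3]=60
7. P0: load  L3  bus=[-]  L3: P0=S P1=I P2=I P3=O  mem[L3]=60
8. P1: load  L3  bus=[BusRd]  L3: P0=S P1=S P2=I P3=O  mem[L3]=60
9. P3: load  L4  bus=[BusRd]  L4: P0=I P1=I P2=I P3=E  mem[L4]=0
10. P0: store L1 := 69  bus=[BusRdX]  L1: P0=M P1=I P2=I P3=I  mem[L1]=40
11. P0: store L3 := 81  bus=[BusUpgr,Flush]  L3: P0=M P1=I P2=I P3=I  mem[L3]=57
12. P1: store L4 := 33  bus=[BusRdX]  L4: P0=I P1=M P2=I P3=I  mem[L4]=0
13. P0: load  L0  bus=[BusRd]  L0: P0=E P1=I P2=I P3=I  mem[L0]=20
14. P3: load  L4  bus=[BusRd]  L4: P0=I P1=O P2=I P3=S  mem[L4]=0
15. P2: load  L2  bus=[BusRd]  L2: P0=I P1=I P2=E P3=I  mem[L2]=30
16. P1: load  L6  bus=[-]  L6: P0=I P1=S P2=O P3=I  mem[L6]=40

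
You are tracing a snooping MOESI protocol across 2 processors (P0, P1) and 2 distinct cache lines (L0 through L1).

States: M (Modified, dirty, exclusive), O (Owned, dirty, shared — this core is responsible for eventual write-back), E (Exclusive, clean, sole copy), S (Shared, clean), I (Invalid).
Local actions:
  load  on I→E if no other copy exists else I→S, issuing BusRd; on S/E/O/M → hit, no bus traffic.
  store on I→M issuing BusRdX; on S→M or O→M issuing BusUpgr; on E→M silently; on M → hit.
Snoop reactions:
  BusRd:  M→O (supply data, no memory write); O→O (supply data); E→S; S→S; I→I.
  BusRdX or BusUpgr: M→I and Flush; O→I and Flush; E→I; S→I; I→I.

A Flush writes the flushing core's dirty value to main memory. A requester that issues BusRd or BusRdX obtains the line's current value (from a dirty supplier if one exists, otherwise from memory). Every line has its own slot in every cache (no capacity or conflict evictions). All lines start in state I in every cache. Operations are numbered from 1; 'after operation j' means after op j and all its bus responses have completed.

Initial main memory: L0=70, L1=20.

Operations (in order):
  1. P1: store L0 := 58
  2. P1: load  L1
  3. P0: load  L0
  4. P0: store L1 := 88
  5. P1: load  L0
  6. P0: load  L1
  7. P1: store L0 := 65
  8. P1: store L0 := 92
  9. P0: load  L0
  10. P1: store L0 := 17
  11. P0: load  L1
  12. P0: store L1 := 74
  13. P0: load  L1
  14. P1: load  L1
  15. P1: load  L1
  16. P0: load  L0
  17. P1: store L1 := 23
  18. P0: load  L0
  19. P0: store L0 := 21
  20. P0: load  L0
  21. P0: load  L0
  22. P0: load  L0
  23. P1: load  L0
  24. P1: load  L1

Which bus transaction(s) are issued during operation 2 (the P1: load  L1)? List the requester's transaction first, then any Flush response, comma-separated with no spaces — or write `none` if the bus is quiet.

[1] P1: store L0 := 58 | P0:I, P1:M(58) | bus: BusRdX
[2] P1: load  L1 | P0:I, P1:E(20) | bus: BusRd
[3] P0: load  L0 | P0:S(58), P1:O(58) | bus: BusRd
[4] P0: store L1 := 88 | P0:M(88), P1:I | bus: BusRdX
[5] P1: load  L0 | P0:S(58), P1:O(58) | bus: none
[6] P0: load  L1 | P0:M(88), P1:I | bus: none
[7] P1: store L0 := 65 | P0:I, P1:M(65) | bus: BusUpgr
[8] P1: store L0 := 92 | P0:I, P1:M(92) | bus: none
[9] P0: load  L0 | P0:S(92), P1:O(92) | bus: BusRd
[10] P1: store L0 := 17 | P0:I, P1:M(17) | bus: BusUpgr
[11] P0: load  L1 | P0:M(88), P1:I | bus: none
[12] P0: store L1 := 74 | P0:M(74), P1:I | bus: none
[13] P0: load  L1 | P0:M(74), P1:I | bus: none
[14] P1: load  L1 | P0:O(74), P1:S(74) | bus: BusRd
[15] P1: load  L1 | P0:O(74), P1:S(74) | bus: none
[16] P0: load  L0 | P0:S(17), P1:O(17) | bus: BusRd
[17] P1: store L1 := 23 | P0:I, P1:M(23) | bus: BusUpgr,Flush
[18] P0: load  L0 | P0:S(17), P1:O(17) | bus: none
[19] P0: store L0 := 21 | P0:M(21), P1:I | bus: BusUpgr,Flush
[20] P0: load  L0 | P0:M(21), P1:I | bus: none
[21] P0: load  L0 | P0:M(21), P1:I | bus: none
[22] P0: load  L0 | P0:M(21), P1:I | bus: none
[23] P1: load  L0 | P0:O(21), P1:S(21) | bus: BusRd
[24] P1: load  L1 | P0:I, P1:M(23) | bus: none

bus = BusRd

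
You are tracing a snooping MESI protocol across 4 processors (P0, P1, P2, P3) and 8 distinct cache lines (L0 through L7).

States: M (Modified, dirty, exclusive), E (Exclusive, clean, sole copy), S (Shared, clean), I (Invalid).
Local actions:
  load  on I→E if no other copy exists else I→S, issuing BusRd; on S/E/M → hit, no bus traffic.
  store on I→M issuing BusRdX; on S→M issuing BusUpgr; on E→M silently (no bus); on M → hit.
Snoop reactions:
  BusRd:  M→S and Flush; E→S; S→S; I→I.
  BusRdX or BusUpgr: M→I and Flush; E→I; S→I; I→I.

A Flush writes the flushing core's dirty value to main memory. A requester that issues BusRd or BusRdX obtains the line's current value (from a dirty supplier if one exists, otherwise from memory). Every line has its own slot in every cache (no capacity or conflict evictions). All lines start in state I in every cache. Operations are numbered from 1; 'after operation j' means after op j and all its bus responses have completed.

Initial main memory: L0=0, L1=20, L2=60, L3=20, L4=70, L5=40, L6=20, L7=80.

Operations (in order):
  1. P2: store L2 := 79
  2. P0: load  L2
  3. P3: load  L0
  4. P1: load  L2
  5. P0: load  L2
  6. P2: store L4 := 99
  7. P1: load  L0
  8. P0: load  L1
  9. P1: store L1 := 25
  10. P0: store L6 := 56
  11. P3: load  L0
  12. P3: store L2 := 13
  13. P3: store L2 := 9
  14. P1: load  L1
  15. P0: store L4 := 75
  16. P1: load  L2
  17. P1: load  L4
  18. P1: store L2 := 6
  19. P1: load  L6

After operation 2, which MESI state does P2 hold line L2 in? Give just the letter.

state = S

1. P2: store L2 := 79  bus=[BusRdX]  L2: P0=I P1=I P2=M P3=I  mem[L2]=60
2. P0: load  L2  bus=[BusRd,Flush]  L2: P0=S P1=I P2=S P3=I  mem[L2]=79
3. P3: load  L0  bus=[BusRd]  L0: P0=I P1=I P2=I P3=E  mem[L0]=0
4. P1: load  L2  bus=[BusRd]  L2: P0=S P1=S P2=S P3=I  mem[L2]=79
5. P0: load  L2  bus=[-]  L2: P0=S P1=S P2=S P3=I  mem[L2]=79
6. P2: store L4 := 99  bus=[BusRdX]  L4: P0=I P1=I P2=M P3=I  mem[L4]=70
7. P1: load  L0  bus=[BusRd]  L0: P0=I P1=S P2=I P3=S  mem[L0]=0
8. P0: load  L1  bus=[BusRd]  L1: P0=E P1=I P2=I P3=I  mem[L1]=20
9. P1: store L1 := 25  bus=[BusRdX]  L1: P0=I P1=M P2=I P3=I  mem[L1]=20
10. P0: store L6 := 56  bus=[BusRdX]  L6: P0=M P1=I P2=I P3=I  mem[L6]=20
11. P3: load  L0  bus=[-]  L0: P0=I P1=S P2=I P3=S  mem[L0]=0
12. P3: store L2 := 13  bus=[BusRdX]  L2: P0=I P1=I P2=I P3=M  mem[L2]=79
13. P3: store L2 := 9  bus=[-]  L2: P0=I P1=I P2=I P3=M  mem[L2]=79
14. P1: load  L1  bus=[-]  L1: P0=I P1=M P2=I P3=I  mem[L1]=20
15. P0: store L4 := 75  bus=[BusRdX,Flush]  L4: P0=M P1=I P2=I P3=I  mem[L4]=99
16. P1: load  L2  bus=[BusRd,Flush]  L2: P0=I P1=S P2=I P3=S  mem[L2]=9
17. P1: load  L4  bus=[BusRd,Flush]  L4: P0=S P1=S P2=I P3=I  mem[L4]=75
18. P1: store L2 := 6  bus=[BusUpgr]  L2: P0=I P1=M P2=I P3=I  mem[L2]=9
19. P1: load  L6  bus=[BusRd,Flush]  L6: P0=S P1=S P2=I P3=I  mem[L6]=56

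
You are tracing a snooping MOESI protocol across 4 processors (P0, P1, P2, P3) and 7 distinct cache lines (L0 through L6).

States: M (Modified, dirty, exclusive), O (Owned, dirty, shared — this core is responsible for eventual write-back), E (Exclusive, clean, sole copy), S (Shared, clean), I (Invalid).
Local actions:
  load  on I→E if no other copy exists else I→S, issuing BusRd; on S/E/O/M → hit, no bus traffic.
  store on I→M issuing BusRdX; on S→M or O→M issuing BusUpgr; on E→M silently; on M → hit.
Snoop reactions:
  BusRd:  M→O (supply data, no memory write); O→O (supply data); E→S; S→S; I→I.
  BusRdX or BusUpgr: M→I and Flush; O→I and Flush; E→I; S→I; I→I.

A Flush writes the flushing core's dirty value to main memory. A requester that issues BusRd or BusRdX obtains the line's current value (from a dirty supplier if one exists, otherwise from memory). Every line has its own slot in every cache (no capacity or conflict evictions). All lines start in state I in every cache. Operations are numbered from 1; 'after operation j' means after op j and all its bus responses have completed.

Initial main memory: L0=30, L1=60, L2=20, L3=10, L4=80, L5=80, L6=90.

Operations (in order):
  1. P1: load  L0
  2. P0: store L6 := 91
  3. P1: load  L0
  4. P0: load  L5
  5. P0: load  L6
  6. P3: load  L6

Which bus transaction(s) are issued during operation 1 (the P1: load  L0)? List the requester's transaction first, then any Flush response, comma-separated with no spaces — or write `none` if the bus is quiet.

bus = BusRd

[1] P1: load  L0 | P0:I, P1:E(30), P2:I, P3:I | bus: BusRd
[2] P0: store L6 := 91 | P0:M(91), P1:I, P2:I, P3:I | bus: BusRdX
[3] P1: load  L0 | P0:I, P1:E(30), P2:I, P3:I | bus: none
[4] P0: load  L5 | P0:E(80), P1:I, P2:I, P3:I | bus: BusRd
[5] P0: load  L6 | P0:M(91), P1:I, P2:I, P3:I | bus: none
[6] P3: load  L6 | P0:O(91), P1:I, P2:I, P3:S(91) | bus: BusRd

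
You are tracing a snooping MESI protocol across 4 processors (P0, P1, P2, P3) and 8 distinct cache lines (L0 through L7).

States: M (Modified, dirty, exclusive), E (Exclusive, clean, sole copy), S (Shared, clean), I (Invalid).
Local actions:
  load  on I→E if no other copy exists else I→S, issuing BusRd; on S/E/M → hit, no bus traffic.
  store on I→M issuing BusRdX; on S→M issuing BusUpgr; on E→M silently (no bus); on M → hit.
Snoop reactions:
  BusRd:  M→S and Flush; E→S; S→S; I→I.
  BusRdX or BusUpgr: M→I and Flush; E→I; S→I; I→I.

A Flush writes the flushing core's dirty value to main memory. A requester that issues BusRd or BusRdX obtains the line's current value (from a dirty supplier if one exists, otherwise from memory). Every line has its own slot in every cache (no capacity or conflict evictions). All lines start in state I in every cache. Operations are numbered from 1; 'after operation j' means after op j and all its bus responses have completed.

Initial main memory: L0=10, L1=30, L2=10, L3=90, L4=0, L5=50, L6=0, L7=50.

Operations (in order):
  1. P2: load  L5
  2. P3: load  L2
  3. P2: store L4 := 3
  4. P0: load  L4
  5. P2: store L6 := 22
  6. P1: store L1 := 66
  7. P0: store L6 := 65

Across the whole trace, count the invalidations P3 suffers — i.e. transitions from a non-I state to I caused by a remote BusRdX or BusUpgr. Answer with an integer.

  op1 P2: load  L5 → I/I/E/I on L5; bus BusRd; mem=50
  op2 P3: load  L2 → I/I/I/E on L2; bus BusRd; mem=10
  op3 P2: store L4 := 3 → I/I/M/I on L4; bus BusRdX; mem=0
  op4 P0: load  L4 → S/I/S/I on L4; bus BusRd Flush; mem=3
  op5 P2: store L6 := 22 → I/I/M/I on L6; bus BusRdX; mem=0
  op6 P1: store L1 := 66 → I/M/I/I on L1; bus BusRdX; mem=30
  op7 P0: store L6 := 65 → M/I/I/I on L6; bus BusRdX Flush; mem=22

invalidations = 0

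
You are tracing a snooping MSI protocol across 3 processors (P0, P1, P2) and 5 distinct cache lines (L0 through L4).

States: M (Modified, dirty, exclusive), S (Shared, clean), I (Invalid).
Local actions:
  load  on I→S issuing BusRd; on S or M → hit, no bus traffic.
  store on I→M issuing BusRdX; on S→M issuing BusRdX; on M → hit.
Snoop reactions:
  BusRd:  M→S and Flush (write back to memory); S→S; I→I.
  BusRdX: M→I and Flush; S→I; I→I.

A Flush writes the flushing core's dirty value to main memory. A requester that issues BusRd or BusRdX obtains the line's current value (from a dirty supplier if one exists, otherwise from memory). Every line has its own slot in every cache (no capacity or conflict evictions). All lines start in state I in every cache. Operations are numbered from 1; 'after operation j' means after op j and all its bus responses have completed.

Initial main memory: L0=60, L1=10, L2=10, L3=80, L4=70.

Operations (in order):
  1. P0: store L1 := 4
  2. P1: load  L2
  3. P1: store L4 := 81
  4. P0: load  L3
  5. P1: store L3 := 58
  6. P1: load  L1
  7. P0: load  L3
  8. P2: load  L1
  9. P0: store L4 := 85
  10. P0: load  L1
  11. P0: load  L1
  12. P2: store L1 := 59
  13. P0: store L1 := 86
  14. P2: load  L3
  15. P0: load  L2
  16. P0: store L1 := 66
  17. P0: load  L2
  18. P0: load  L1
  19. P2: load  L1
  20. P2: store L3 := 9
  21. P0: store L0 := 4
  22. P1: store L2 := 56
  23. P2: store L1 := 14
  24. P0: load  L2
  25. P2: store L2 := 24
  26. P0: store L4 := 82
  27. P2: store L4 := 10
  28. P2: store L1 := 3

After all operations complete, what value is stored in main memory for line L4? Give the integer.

memory[L4] = 82

[1] P0: store L1 := 4 | P0:M(4), P1:I, P2:I | bus: BusRdX
[2] P1: load  L2 | P0:I, P1:S(10), P2:I | bus: BusRd
[3] P1: store L4 := 81 | P0:I, P1:M(81), P2:I | bus: BusRdX
[4] P0: load  L3 | P0:S(80), P1:I, P2:I | bus: BusRd
[5] P1: store L3 := 58 | P0:I, P1:M(58), P2:I | bus: BusRdX
[6] P1: load  L1 | P0:S(4), P1:S(4), P2:I | bus: BusRd,Flush
[7] P0: load  L3 | P0:S(58), P1:S(58), P2:I | bus: BusRd,Flush
[8] P2: load  L1 | P0:S(4), P1:S(4), P2:S(4) | bus: BusRd
[9] P0: store L4 := 85 | P0:M(85), P1:I, P2:I | bus: BusRdX,Flush
[10] P0: load  L1 | P0:S(4), P1:S(4), P2:S(4) | bus: none
[11] P0: load  L1 | P0:S(4), P1:S(4), P2:S(4) | bus: none
[12] P2: store L1 := 59 | P0:I, P1:I, P2:M(59) | bus: BusRdX
[13] P0: store L1 := 86 | P0:M(86), P1:I, P2:I | bus: BusRdX,Flush
[14] P2: load  L3 | P0:S(58), P1:S(58), P2:S(58) | bus: BusRd
[15] P0: load  L2 | P0:S(10), P1:S(10), P2:I | bus: BusRd
[16] P0: store L1 := 66 | P0:M(66), P1:I, P2:I | bus: none
[17] P0: load  L2 | P0:S(10), P1:S(10), P2:I | bus: none
[18] P0: load  L1 | P0:M(66), P1:I, P2:I | bus: none
[19] P2: load  L1 | P0:S(66), P1:I, P2:S(66) | bus: BusRd,Flush
[20] P2: store L3 := 9 | P0:I, P1:I, P2:M(9) | bus: BusRdX
[21] P0: store L0 := 4 | P0:M(4), P1:I, P2:I | bus: BusRdX
[22] P1: store L2 := 56 | P0:I, P1:M(56), P2:I | bus: BusRdX
[23] P2: store L1 := 14 | P0:I, P1:I, P2:M(14) | bus: BusRdX
[24] P0: load  L2 | P0:S(56), P1:S(56), P2:I | bus: BusRd,Flush
[25] P2: store L2 := 24 | P0:I, P1:I, P2:M(24) | bus: BusRdX
[26] P0: store L4 := 82 | P0:M(82), P1:I, P2:I | bus: none
[27] P2: store L4 := 10 | P0:I, P1:I, P2:M(10) | bus: BusRdX,Flush
[28] P2: store L1 := 3 | P0:I, P1:I, P2:M(3) | bus: none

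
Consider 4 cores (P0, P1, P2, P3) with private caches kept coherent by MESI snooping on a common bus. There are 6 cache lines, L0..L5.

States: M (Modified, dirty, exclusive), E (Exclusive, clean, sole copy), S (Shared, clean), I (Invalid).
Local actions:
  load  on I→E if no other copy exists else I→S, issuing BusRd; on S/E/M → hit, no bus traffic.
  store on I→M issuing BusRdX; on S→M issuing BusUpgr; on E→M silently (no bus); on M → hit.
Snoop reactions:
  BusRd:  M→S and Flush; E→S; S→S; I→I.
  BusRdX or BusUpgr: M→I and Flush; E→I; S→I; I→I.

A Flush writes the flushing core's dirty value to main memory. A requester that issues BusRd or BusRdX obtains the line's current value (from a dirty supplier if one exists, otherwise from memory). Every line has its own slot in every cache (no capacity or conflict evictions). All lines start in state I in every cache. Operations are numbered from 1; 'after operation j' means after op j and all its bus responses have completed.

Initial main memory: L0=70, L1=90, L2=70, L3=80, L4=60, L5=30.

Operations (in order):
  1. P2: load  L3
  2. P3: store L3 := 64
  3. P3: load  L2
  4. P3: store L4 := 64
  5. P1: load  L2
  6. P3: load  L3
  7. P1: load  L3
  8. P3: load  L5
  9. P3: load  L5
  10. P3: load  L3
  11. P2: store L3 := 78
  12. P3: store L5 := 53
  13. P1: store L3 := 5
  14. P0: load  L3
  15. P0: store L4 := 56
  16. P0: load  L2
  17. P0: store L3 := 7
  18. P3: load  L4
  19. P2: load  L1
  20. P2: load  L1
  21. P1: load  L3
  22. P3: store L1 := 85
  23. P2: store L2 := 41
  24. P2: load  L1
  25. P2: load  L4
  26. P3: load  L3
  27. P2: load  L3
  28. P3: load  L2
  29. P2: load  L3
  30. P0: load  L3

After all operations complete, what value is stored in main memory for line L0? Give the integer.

1. P2: load  L3  bus=[BusRd]  L3: P0=I P1=I P2=E P3=I  mem[L3]=80
2. P3: store L3 := 64  bus=[BusRdX]  L3: P0=I P1=I P2=I P3=M  mem[L3]=80
3. P3: load  L2  bus=[BusRd]  L2: P0=I P1=I P2=I P3=E  mem[L2]=70
4. P3: store L4 := 64  bus=[BusRdX]  L4: P0=I P1=I P2=I P3=M  mem[L4]=60
5. P1: load  L2  bus=[BusRd]  L2: P0=I P1=S P2=I P3=S  mem[L2]=70
6. P3: load  L3  bus=[-]  L3: P0=I P1=I P2=I P3=M  mem[L3]=80
7. P1: load  L3  bus=[BusRd,Flush]  L3: P0=I P1=S P2=I P3=S  mem[L3]=64
8. P3: load  L5  bus=[BusRd]  L5: P0=I P1=I P2=I P3=E  mem[L5]=30
9. P3: load  L5  bus=[-]  L5: P0=I P1=I P2=I P3=E  mem[L5]=30
10. P3: load  L3  bus=[-]  L3: P0=I P1=S P2=I P3=S  mem[L3]=64
11. P2: store L3 := 78  bus=[BusRdX]  L3: P0=I P1=I P2=M P3=I  mem[L3]=64
12. P3: store L5 := 53  bus=[-]  L5: P0=I P1=I P2=I P3=M  mem[L5]=30
13. P1: store L3 := 5  bus=[BusRdX,Flush]  L3: P0=I P1=M P2=I P3=I  mem[L3]=78
14. P0: load  L3  bus=[BusRd,Flush]  L3: P0=S P1=S P2=I P3=I  mem[L3]=5
15. P0: store L4 := 56  bus=[BusRdX,Flush]  L4: P0=M P1=I P2=I P3=I  mem[L4]=64
16. P0: load  L2  bus=[BusRd]  L2: P0=S P1=S P2=I P3=S  mem[L2]=70
17. P0: store L3 := 7  bus=[BusUpgr]  L3: P0=M P1=I P2=I P3=I  mem[L3]=5
18. P3: load  L4  bus=[BusRd,Flush]  L4: P0=S P1=I P2=I P3=S  mem[L4]=56
19. P2: load  L1  bus=[BusRd]  L1: P0=I P1=I P2=E P3=I  mem[L1]=90
20. P2: load  L1  bus=[-]  L1: P0=I P1=I P2=E P3=I  mem[L1]=90
21. P1: load  L3  bus=[BusRd,Flush]  L3: P0=S P1=S P2=I P3=I  mem[L3]=7
22. P3: store L1 := 85  bus=[BusRdX]  L1: P0=I P1=I P2=I P3=M  mem[L1]=90
23. P2: store L2 := 41  bus=[BusRdX]  L2: P0=I P1=I P2=M P3=I  mem[L2]=70
24. P2: load  L1  bus=[BusRd,Flush]  L1: P0=I P1=I P2=S P3=S  mem[L1]=85
25. P2: load  L4  bus=[BusRd]  L4: P0=S P1=I P2=S P3=S  mem[L4]=56
26. P3: load  L3  bus=[BusRd]  L3: P0=S P1=S P2=I P3=S  mem[L3]=7
27. P2: load  L3  bus=[BusRd]  L3: P0=S P1=S P2=S P3=S  mem[L3]=7
28. P3: load  L2  bus=[BusRd,Flush]  L2: P0=I P1=I P2=S P3=S  mem[L2]=41
29. P2: load  L3  bus=[-]  L3: P0=S P1=S P2=S P3=S  mem[L3]=7
30. P0: load  L3  bus=[-]  L3: P0=S P1=S P2=S P3=S  mem[L3]=7

memory[L0] = 70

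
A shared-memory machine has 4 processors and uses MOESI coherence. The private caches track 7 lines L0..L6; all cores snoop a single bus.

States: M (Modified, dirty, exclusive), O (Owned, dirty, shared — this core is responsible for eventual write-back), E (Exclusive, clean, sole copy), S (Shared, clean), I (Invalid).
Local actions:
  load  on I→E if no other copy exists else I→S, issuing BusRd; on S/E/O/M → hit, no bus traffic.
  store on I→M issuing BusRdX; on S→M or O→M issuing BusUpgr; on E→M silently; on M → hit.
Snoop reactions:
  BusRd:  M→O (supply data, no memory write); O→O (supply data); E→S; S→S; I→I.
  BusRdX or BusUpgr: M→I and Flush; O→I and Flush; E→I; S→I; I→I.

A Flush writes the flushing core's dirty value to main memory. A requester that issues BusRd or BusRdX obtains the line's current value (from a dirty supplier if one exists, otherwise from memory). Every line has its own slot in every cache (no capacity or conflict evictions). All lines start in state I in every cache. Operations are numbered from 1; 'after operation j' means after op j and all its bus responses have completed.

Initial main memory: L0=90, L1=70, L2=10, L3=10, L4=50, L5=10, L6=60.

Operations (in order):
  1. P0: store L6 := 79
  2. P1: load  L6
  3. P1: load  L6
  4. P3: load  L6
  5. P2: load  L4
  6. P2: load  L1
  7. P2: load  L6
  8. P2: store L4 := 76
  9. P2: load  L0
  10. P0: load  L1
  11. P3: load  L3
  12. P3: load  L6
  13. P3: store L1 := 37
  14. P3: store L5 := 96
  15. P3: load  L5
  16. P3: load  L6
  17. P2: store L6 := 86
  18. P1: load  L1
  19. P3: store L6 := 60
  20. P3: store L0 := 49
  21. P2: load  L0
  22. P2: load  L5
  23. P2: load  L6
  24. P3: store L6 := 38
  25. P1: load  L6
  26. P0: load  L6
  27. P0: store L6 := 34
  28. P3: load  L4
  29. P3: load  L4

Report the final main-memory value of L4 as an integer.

memory[L4] = 50

  op1 P0: store L6 := 79 → M/I/I/I on L6; bus BusRdX; mem=60
  op2 P1: load  L6 → O/S/I/I on L6; bus BusRd; mem=60
  op3 P1: load  L6 → O/S/I/I on L6; bus (none); mem=60
  op4 P3: load  L6 → O/S/I/S on L6; bus BusRd; mem=60
  op5 P2: load  L4 → I/I/E/I on L4; bus BusRd; mem=50
  op6 P2: load  L1 → I/I/E/I on L1; bus BusRd; mem=70
  op7 P2: load  L6 → O/S/S/S on L6; bus BusRd; mem=60
  op8 P2: store L4 := 76 → I/I/M/I on L4; bus (none); mem=50
  op9 P2: load  L0 → I/I/E/I on L0; bus BusRd; mem=90
  op10 P0: load  L1 → S/I/S/I on L1; bus BusRd; mem=70
  op11 P3: load  L3 → I/I/I/E on L3; bus BusRd; mem=10
  op12 P3: load  L6 → O/S/S/S on L6; bus (none); mem=60
  op13 P3: store L1 := 37 → I/I/I/M on L1; bus BusRdX; mem=70
  op14 P3: store L5 := 96 → I/I/I/M on L5; bus BusRdX; mem=10
  op15 P3: load  L5 → I/I/I/M on L5; bus (none); mem=10
  op16 P3: load  L6 → O/S/S/S on L6; bus (none); mem=60
  op17 P2: store L6 := 86 → I/I/M/I on L6; bus BusUpgr Flush; mem=79
  op18 P1: load  L1 → I/S/I/O on L1; bus BusRd; mem=70
  op19 P3: store L6 := 60 → I/I/I/M on L6; bus BusRdX Flush; mem=86
  op20 P3: store L0 := 49 → I/I/I/M on L0; bus BusRdX; mem=90
  op21 P2: load  L0 → I/I/S/O on L0; bus BusRd; mem=90
  op22 P2: load  L5 → I/I/S/O on L5; bus BusRd; mem=10
  op23 P2: load  L6 → I/I/S/O on L6; bus BusRd; mem=86
  op24 P3: store L6 := 38 → I/I/I/M on L6; bus BusUpgr; mem=86
  op25 P1: load  L6 → I/S/I/O on L6; bus BusRd; mem=86
  op26 P0: load  L6 → S/S/I/O on L6; bus BusRd; mem=86
  op27 P0: store L6 := 34 → M/I/I/I on L6; bus BusUpgr Flush; mem=38
  op28 P3: load  L4 → I/I/O/S on L4; bus BusRd; mem=50
  op29 P3: load  L4 → I/I/O/S on L4; bus (none); mem=50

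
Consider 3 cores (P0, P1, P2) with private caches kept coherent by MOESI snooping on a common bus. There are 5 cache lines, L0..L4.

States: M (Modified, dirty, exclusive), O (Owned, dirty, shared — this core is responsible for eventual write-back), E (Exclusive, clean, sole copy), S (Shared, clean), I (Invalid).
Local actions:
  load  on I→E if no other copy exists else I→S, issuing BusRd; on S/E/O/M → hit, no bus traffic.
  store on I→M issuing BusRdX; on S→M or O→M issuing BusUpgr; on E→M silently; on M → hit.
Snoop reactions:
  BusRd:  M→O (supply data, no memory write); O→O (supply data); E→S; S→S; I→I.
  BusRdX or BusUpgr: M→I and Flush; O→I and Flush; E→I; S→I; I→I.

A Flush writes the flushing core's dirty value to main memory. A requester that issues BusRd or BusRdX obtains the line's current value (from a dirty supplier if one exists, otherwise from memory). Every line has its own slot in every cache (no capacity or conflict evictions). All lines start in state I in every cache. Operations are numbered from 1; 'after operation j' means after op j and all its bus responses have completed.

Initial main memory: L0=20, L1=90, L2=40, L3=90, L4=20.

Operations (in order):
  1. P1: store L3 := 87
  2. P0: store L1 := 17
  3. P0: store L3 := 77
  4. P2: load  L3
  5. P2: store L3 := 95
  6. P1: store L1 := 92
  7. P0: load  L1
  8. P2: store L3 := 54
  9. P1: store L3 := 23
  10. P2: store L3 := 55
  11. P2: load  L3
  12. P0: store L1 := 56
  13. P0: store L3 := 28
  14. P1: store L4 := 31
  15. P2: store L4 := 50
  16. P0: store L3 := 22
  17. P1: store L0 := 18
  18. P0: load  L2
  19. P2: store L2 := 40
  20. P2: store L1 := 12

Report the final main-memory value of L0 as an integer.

memory[L0] = 20

  op1 P1: store L3 := 87 → I/M/I on L3; bus BusRdX; mem=90
  op2 P0: store L1 := 17 → M/I/I on L1; bus BusRdX; mem=90
  op3 P0: store L3 := 77 → M/I/I on L3; bus BusRdX Flush; mem=87
  op4 P2: load  L3 → O/I/S on L3; bus BusRd; mem=87
  op5 P2: store L3 := 95 → I/I/M on L3; bus BusUpgr Flush; mem=77
  op6 P1: store L1 := 92 → I/M/I on L1; bus BusRdX Flush; mem=17
  op7 P0: load  L1 → S/O/I on L1; bus BusRd; mem=17
  op8 P2: store L3 := 54 → I/I/M on L3; bus (none); mem=77
  op9 P1: store L3 := 23 → I/M/I on L3; bus BusRdX Flush; mem=54
  op10 P2: store L3 := 55 → I/I/M on L3; bus BusRdX Flush; mem=23
  op11 P2: load  L3 → I/I/M on L3; bus (none); mem=23
  op12 P0: store L1 := 56 → M/I/I on L1; bus BusUpgr Flush; mem=92
  op13 P0: store L3 := 28 → M/I/I on L3; bus BusRdX Flush; mem=55
  op14 P1: store L4 := 31 → I/M/I on L4; bus BusRdX; mem=20
  op15 P2: store L4 := 50 → I/I/M on L4; bus BusRdX Flush; mem=31
  op16 P0: store L3 := 22 → M/I/I on L3; bus (none); mem=55
  op17 P1: store L0 := 18 → I/M/I on L0; bus BusRdX; mem=20
  op18 P0: load  L2 → E/I/I on L2; bus BusRd; mem=40
  op19 P2: store L2 := 40 → I/I/M on L2; bus BusRdX; mem=40
  op20 P2: store L1 := 12 → I/I/M on L1; bus BusRdX Flush; mem=56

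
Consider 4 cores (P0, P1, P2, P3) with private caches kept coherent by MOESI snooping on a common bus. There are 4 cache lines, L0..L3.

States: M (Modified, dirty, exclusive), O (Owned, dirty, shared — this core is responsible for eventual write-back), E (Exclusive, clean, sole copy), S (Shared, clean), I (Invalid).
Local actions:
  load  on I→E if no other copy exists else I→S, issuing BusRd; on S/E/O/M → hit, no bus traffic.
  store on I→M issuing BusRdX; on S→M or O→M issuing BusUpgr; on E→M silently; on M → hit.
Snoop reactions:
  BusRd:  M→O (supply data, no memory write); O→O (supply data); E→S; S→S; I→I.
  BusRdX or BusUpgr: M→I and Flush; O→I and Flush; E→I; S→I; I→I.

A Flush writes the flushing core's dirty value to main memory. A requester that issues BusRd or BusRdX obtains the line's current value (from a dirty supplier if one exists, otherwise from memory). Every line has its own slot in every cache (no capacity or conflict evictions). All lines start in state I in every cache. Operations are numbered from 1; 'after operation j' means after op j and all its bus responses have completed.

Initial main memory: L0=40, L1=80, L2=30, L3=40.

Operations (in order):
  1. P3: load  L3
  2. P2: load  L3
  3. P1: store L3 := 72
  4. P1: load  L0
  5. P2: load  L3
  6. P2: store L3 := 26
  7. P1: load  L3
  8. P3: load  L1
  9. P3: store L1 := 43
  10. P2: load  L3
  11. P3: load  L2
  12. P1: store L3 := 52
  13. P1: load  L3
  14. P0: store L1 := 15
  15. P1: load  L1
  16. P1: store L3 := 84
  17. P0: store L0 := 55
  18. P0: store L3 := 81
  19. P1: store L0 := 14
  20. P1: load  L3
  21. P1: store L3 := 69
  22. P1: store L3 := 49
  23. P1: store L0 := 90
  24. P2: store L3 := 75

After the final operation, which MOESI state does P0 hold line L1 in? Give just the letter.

[1] P3: load  L3 | P0:I, P1:I, P2:I, P3:E(40) | bus: BusRd
[2] P2: load  L3 | P0:I, P1:I, P2:S(40), P3:S(40) | bus: BusRd
[3] P1: store L3 := 72 | P0:I, P1:M(72), P2:I, P3:I | bus: BusRdX
[4] P1: load  L0 | P0:I, P1:E(40), P2:I, P3:I | bus: BusRd
[5] P2: load  L3 | P0:I, P1:O(72), P2:S(72), P3:I | bus: BusRd
[6] P2: store L3 := 26 | P0:I, P1:I, P2:M(26), P3:I | bus: BusUpgr,Flush
[7] P1: load  L3 | P0:I, P1:S(26), P2:O(26), P3:I | bus: BusRd
[8] P3: load  L1 | P0:I, P1:I, P2:I, P3:E(80) | bus: BusRd
[9] P3: store L1 := 43 | P0:I, P1:I, P2:I, P3:M(43) | bus: none
[10] P2: load  L3 | P0:I, P1:S(26), P2:O(26), P3:I | bus: none
[11] P3: load  L2 | P0:I, P1:I, P2:I, P3:E(30) | bus: BusRd
[12] P1: store L3 := 52 | P0:I, P1:M(52), P2:I, P3:I | bus: BusUpgr,Flush
[13] P1: load  L3 | P0:I, P1:M(52), P2:I, P3:I | bus: none
[14] P0: store L1 := 15 | P0:M(15), P1:I, P2:I, P3:I | bus: BusRdX,Flush
[15] P1: load  L1 | P0:O(15), P1:S(15), P2:I, P3:I | bus: BusRd
[16] P1: store L3 := 84 | P0:I, P1:M(84), P2:I, P3:I | bus: none
[17] P0: store L0 := 55 | P0:M(55), P1:I, P2:I, P3:I | bus: BusRdX
[18] P0: store L3 := 81 | P0:M(81), P1:I, P2:I, P3:I | bus: BusRdX,Flush
[19] P1: store L0 := 14 | P0:I, P1:M(14), P2:I, P3:I | bus: BusRdX,Flush
[20] P1: load  L3 | P0:O(81), P1:S(81), P2:I, P3:I | bus: BusRd
[21] P1: store L3 := 69 | P0:I, P1:M(69), P2:I, P3:I | bus: BusUpgr,Flush
[22] P1: store L3 := 49 | P0:I, P1:M(49), P2:I, P3:I | bus: none
[23] P1: store L0 := 90 | P0:I, P1:M(90), P2:I, P3:I | bus: none
[24] P2: store L3 := 75 | P0:I, P1:I, P2:M(75), P3:I | bus: BusRdX,Flush

state = O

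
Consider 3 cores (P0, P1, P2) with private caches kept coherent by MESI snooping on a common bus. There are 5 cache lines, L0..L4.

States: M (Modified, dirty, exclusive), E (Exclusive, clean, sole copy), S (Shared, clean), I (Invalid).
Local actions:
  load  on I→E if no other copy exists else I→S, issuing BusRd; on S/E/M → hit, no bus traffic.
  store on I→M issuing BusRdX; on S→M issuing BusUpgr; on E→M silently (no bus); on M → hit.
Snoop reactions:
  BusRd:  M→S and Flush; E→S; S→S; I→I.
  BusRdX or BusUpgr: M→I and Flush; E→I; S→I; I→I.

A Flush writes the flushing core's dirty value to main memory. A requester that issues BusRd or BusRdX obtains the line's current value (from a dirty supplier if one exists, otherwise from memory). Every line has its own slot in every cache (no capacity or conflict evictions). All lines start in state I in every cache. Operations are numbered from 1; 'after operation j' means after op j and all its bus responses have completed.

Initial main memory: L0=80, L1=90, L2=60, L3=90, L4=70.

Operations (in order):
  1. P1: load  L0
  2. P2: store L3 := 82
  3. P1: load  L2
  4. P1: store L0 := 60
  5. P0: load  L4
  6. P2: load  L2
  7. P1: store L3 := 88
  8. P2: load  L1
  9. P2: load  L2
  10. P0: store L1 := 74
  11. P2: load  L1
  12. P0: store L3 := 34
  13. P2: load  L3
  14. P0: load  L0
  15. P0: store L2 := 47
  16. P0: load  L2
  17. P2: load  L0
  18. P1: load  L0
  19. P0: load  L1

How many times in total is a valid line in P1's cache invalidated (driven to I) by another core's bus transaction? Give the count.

invalidations = 2

step 1: P1: load  L0  ⟶  IEI  (L0)  txn=BusRd  M[L0]=80
step 2: P2: store L3 := 82  ⟶  IIM  (L3)  txn=BusRdX  M[L3]=90
step 3: P1: load  L2  ⟶  IEI  (L2)  txn=BusRd  M[L2]=60
step 4: P1: store L0 := 60  ⟶  IMI  (L0)  txn=∅  M[L0]=80
step 5: P0: load  L4  ⟶  EII  (L4)  txn=BusRd  M[L4]=70
step 6: P2: load  L2  ⟶  ISS  (L2)  txn=BusRd  M[L2]=60
step 7: P1: store L3 := 88  ⟶  IMI  (L3)  txn=BusRdX+Flush  M[L3]=82
step 8: P2: load  L1  ⟶  IIE  (L1)  txn=BusRd  M[L1]=90
step 9: P2: load  L2  ⟶  ISS  (L2)  txn=∅  M[L2]=60
step 10: P0: store L1 := 74  ⟶  MII  (L1)  txn=BusRdX  M[L1]=90
step 11: P2: load  L1  ⟶  SIS  (L1)  txn=BusRd+Flush  M[L1]=74
step 12: P0: store L3 := 34  ⟶  MII  (L3)  txn=BusRdX+Flush  M[L3]=88
step 13: P2: load  L3  ⟶  SIS  (L3)  txn=BusRd+Flush  M[L3]=34
step 14: P0: load  L0  ⟶  SSI  (L0)  txn=BusRd+Flush  M[L0]=60
step 15: P0: store L2 := 47  ⟶  MII  (L2)  txn=BusRdX  M[L2]=60
step 16: P0: load  L2  ⟶  MII  (L2)  txn=∅  M[L2]=60
step 17: P2: load  L0  ⟶  SSS  (L0)  txn=BusRd  M[L0]=60
step 18: P1: load  L0  ⟶  SSS  (L0)  txn=∅  M[L0]=60
step 19: P0: load  L1  ⟶  SIS  (L1)  txn=∅  M[L1]=74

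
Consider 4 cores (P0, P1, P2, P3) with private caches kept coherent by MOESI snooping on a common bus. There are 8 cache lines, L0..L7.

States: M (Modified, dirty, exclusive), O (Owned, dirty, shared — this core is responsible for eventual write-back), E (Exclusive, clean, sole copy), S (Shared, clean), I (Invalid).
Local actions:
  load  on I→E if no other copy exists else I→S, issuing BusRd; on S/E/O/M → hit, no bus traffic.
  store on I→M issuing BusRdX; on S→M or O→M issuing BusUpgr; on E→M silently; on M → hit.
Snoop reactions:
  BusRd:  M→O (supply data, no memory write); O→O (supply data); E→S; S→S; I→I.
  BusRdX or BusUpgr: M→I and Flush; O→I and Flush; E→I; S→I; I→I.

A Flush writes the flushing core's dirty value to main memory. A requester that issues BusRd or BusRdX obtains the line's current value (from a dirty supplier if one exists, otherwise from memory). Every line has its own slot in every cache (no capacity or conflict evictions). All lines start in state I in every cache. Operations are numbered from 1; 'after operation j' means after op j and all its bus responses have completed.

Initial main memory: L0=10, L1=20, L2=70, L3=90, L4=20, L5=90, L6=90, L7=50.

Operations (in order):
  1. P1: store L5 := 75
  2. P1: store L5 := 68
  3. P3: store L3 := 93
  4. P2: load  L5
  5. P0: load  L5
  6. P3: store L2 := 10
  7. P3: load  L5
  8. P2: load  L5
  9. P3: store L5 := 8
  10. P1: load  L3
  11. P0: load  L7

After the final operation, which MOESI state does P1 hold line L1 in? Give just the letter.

state = I

step 1: P1: store L5 := 75  ⟶  IMII  (L5)  txn=BusRdX  M[L5]=90
step 2: P1: store L5 := 68  ⟶  IMII  (L5)  txn=∅  M[L5]=90
step 3: P3: store L3 := 93  ⟶  IIIM  (L3)  txn=BusRdX  M[L3]=90
step 4: P2: load  L5  ⟶  IOSI  (L5)  txn=BusRd  M[L5]=90
step 5: P0: load  L5  ⟶  SOSI  (L5)  txn=BusRd  M[L5]=90
step 6: P3: store L2 := 10  ⟶  IIIM  (L2)  txn=BusRdX  M[L2]=70
step 7: P3: load  L5  ⟶  SOSS  (L5)  txn=BusRd  M[L5]=90
step 8: P2: load  L5  ⟶  SOSS  (L5)  txn=∅  M[L5]=90
step 9: P3: store L5 := 8  ⟶  IIIM  (L5)  txn=BusUpgr+Flush  M[L5]=68
step 10: P1: load  L3  ⟶  ISIO  (L3)  txn=BusRd  M[L3]=90
step 11: P0: load  L7  ⟶  EIII  (L7)  txn=BusRd  M[L7]=50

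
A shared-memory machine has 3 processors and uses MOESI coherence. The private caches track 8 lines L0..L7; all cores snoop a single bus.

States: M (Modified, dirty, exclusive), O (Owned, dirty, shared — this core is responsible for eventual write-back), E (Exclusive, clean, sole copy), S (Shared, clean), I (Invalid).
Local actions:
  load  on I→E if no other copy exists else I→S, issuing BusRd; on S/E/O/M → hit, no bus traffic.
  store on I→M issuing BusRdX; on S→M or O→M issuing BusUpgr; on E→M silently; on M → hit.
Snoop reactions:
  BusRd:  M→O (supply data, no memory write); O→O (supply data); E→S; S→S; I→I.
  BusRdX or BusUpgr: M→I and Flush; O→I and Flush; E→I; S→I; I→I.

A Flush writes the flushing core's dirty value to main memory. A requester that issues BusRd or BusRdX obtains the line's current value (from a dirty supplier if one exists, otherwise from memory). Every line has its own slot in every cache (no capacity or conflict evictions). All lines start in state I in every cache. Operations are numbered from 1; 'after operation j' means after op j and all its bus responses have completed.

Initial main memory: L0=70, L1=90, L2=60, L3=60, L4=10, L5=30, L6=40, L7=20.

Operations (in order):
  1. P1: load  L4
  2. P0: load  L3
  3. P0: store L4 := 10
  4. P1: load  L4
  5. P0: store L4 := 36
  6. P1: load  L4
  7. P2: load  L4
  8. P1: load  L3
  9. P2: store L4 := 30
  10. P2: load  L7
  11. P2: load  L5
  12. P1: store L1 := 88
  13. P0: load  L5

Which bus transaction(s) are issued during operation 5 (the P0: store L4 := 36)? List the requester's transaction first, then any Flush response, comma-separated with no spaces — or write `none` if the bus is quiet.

bus = BusUpgr

[1] P1: load  L4 | P0:I, P1:E(10), P2:I | bus: BusRd
[2] P0: load  L3 | P0:E(60), P1:I, P2:I | bus: BusRd
[3] P0: store L4 := 10 | P0:M(10), P1:I, P2:I | bus: BusRdX
[4] P1: load  L4 | P0:O(10), P1:S(10), P2:I | bus: BusRd
[5] P0: store L4 := 36 | P0:M(36), P1:I, P2:I | bus: BusUpgr
[6] P1: load  L4 | P0:O(36), P1:S(36), P2:I | bus: BusRd
[7] P2: load  L4 | P0:O(36), P1:S(36), P2:S(36) | bus: BusRd
[8] P1: load  L3 | P0:S(60), P1:S(60), P2:I | bus: BusRd
[9] P2: store L4 := 30 | P0:I, P1:I, P2:M(30) | bus: BusUpgr,Flush
[10] P2: load  L7 | P0:I, P1:I, P2:E(20) | bus: BusRd
[11] P2: load  L5 | P0:I, P1:I, P2:E(30) | bus: BusRd
[12] P1: store L1 := 88 | P0:I, P1:M(88), P2:I | bus: BusRdX
[13] P0: load  L5 | P0:S(30), P1:I, P2:S(30) | bus: BusRd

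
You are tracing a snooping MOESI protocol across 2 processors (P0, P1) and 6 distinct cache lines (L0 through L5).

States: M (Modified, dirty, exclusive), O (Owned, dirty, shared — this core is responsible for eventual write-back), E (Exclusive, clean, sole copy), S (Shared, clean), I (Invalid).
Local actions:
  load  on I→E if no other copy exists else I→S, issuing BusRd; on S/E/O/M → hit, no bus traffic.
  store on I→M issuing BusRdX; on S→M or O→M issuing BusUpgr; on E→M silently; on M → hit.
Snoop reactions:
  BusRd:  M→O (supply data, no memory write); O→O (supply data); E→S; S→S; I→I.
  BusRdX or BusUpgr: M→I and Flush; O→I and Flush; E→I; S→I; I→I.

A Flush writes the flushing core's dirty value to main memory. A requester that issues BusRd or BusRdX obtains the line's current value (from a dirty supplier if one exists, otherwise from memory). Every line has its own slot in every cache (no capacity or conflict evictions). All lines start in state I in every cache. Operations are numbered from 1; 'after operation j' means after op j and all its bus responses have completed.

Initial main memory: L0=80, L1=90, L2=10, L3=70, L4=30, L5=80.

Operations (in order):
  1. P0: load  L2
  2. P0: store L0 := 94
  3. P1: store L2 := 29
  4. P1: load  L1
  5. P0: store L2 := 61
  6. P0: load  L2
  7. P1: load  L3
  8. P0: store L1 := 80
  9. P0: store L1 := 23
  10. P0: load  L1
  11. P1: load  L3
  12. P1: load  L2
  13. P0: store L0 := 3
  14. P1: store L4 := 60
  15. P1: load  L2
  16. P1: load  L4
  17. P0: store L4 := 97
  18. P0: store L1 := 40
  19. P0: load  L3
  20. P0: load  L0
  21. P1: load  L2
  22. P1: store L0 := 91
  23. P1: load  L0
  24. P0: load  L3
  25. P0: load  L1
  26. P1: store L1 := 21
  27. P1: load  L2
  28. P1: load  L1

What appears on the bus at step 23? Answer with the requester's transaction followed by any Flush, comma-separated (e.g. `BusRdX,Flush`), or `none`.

step 1: P0: load  L2  ⟶  EI  (L2)  txn=BusRd  M[L2]=10
step 2: P0: store L0 := 94  ⟶  MI  (L0)  txn=BusRdX  M[L0]=80
step 3: P1: store L2 := 29  ⟶  IM  (L2)  txn=BusRdX  M[L2]=10
step 4: P1: load  L1  ⟶  IE  (L1)  txn=BusRd  M[L1]=90
step 5: P0: store L2 := 61  ⟶  MI  (L2)  txn=BusRdX+Flush  M[L2]=29
step 6: P0: load  L2  ⟶  MI  (L2)  txn=∅  M[L2]=29
step 7: P1: load  L3  ⟶  IE  (L3)  txn=BusRd  M[L3]=70
step 8: P0: store L1 := 80  ⟶  MI  (L1)  txn=BusRdX  M[L1]=90
step 9: P0: store L1 := 23  ⟶  MI  (L1)  txn=∅  M[L1]=90
step 10: P0: load  L1  ⟶  MI  (L1)  txn=∅  M[L1]=90
step 11: P1: load  L3  ⟶  IE  (L3)  txn=∅  M[L3]=70
step 12: P1: load  L2  ⟶  OS  (L2)  txn=BusRd  M[L2]=29
step 13: P0: store L0 := 3  ⟶  MI  (L0)  txn=∅  M[L0]=80
step 14: P1: store L4 := 60  ⟶  IM  (L4)  txn=BusRdX  M[L4]=30
step 15: P1: load  L2  ⟶  OS  (L2)  txn=∅  M[L2]=29
step 16: P1: load  L4  ⟶  IM  (L4)  txn=∅  M[L4]=30
step 17: P0: store L4 := 97  ⟶  MI  (L4)  txn=BusRdX+Flush  M[L4]=60
step 18: P0: store L1 := 40  ⟶  MI  (L1)  txn=∅  M[L1]=90
step 19: P0: load  L3  ⟶  SS  (L3)  txn=BusRd  M[L3]=70
step 20: P0: load  L0  ⟶  MI  (L0)  txn=∅  M[L0]=80
step 21: P1: load  L2  ⟶  OS  (L2)  txn=∅  M[L2]=29
step 22: P1: store L0 := 91  ⟶  IM  (L0)  txn=BusRdX+Flush  M[L0]=3
step 23: P1: load  L0  ⟶  IM  (L0)  txn=∅  M[L0]=3
step 24: P0: load  L3  ⟶  SS  (L3)  txn=∅  M[L3]=70
step 25: P0: load  L1  ⟶  MI  (L1)  txn=∅  M[L1]=90
step 26: P1: store L1 := 21  ⟶  IM  (L1)  txn=BusRdX+Flush  M[L1]=40
step 27: P1: load  L2  ⟶  OS  (L2)  txn=∅  M[L2]=29
step 28: P1: load  L1  ⟶  IM  (L1)  txn=∅  M[L1]=40

bus = none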